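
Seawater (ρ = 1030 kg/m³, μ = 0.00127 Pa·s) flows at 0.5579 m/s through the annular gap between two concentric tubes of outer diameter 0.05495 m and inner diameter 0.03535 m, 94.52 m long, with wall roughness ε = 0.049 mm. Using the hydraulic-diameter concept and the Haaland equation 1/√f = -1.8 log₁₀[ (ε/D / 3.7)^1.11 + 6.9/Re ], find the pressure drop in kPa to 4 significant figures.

Hydraulic diameter D_h = 4A/P = D_o - D_i = 0.05495 - 0.03535 = 0.0196 m.
Re = ρVD_h/μ = 1030·0.5579·0.0196/0.00127 = 8868.
ε/D_h = 4.9e-05/0.0196 = 0.0025; Haaland gives 1/√f = -1.8 log₁₀[0.000303+0.000778] = 5.339, so f = 0.03508.
ΔP = f(L/D_h)(ρV²/2) = 0.03508·94.52/0.0196·160.3 = 2.712e+04 Pa.
ΔP = 27.12 kPa.

ΔP ≈ 27.12 kPa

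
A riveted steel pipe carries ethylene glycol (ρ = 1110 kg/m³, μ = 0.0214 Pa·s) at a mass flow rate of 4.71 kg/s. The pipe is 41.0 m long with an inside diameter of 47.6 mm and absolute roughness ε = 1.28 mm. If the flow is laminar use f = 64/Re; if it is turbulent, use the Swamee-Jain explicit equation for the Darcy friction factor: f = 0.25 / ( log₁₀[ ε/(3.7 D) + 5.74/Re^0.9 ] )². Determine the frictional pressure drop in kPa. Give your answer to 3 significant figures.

ΔP ≈ 167 kPa

A = πD²/4 = π(0.0476)²/4 = 0.00178 m²; mean velocity V = ṁ/(ρA) = 4.71/(1110 · 0.00178) = 2.384 m/s.
Reynolds number Re = ρVD/μ = 1110 · 2.384 · 0.0476 / 0.0214 = 5887.
Re > 4000 → turbulent. Relative roughness ε/D = 0.00128/0.0476 = 0.0269. Swamee-Jain: f = 0.25/(log₁₀[0.0269/3.7 + 5.74/5887^0.9])² = 0.25/(log₁₀[0.00727 + 0.00232])² = 0.25/(-2.018)² = 0.06138.
Darcy-Weisbach: ΔP = f(L/D)(ρV²/2) = 0.06138·(41/0.0476)·(1110·2.384²/2) = 0.06138·861.3·3156 = 1.668e+05 Pa.
ΔP = 1.668e+05 Pa = 167 kPa.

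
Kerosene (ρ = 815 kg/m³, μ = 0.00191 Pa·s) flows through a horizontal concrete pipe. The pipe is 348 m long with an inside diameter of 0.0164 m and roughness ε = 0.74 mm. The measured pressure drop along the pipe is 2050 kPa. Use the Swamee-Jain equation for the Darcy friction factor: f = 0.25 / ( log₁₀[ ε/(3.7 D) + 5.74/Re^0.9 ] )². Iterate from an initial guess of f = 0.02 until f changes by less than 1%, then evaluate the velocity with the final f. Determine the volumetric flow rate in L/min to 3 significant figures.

Rearranging Darcy-Weisbach: V = √(2·ΔP·D/(f·L·ρ)). With ε/D = 0.00074/0.0164 = 0.0451, iterate starting from f = 0.02:
  f = 0.02 → V = √(2·2.05e+06·0.0164/(0.02·348·815)) = 3.443 m/s; Re = ρVD/μ = 2.409e+04; f → 0.0699
  f = 0.0699 → V = 1.842 m/s; Re = 1.289e+04; f → 0.07113
  f = 0.07113 → V = 1.826 m/s; Re = 1.278e+04; f → 0.07115
Converged (Δf/f < 1%). With the final f = 0.07115: V = √(2·2.05e+06·0.0164/(0.07115·348·815)) = 1.825 m/s.
Q = V·A = 1.825·(π/4·0.0164²) = 0.0003856 m³/s = 23.1 L/min.

Q ≈ 23.1 L/min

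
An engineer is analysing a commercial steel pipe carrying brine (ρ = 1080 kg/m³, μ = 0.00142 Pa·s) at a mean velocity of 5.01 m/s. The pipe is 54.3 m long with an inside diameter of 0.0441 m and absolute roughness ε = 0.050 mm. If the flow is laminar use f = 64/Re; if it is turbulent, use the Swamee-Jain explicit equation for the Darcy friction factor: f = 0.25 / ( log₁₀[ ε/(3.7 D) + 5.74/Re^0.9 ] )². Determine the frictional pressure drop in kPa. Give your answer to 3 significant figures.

ΔP ≈ 366 kPa

Reynolds number Re = ρVD/μ = 1080 · 5.01 · 0.0441 / 0.00142 = 1.68e+05.
Re > 4000 → turbulent. Relative roughness ε/D = 5e-05/0.0441 = 0.00113. Swamee-Jain: f = 0.25/(log₁₀[0.00113/3.7 + 5.74/1.68e+05^0.9])² = 0.25/(log₁₀[0.000306 + 0.000114])² = 0.25/(-3.377)² = 0.02193.
Darcy-Weisbach: ΔP = f(L/D)(ρV²/2) = 0.02193·(54.3/0.0441)·(1080·5.01²/2) = 0.02193·1231·1.355e+04 = 3.66e+05 Pa.
ΔP = 3.66e+05 Pa = 366 kPa.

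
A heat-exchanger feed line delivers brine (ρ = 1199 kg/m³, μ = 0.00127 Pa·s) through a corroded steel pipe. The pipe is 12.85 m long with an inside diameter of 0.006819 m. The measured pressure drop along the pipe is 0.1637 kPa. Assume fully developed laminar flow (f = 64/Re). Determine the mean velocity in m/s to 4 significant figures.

V ≈ 0.01458 m/s

For laminar flow, f = 64/Re with Re = ρVD/μ, so Darcy-Weisbach reduces to ΔP = 32μLV/D². Solving for V: V = ΔP·D²/(32μL) = 163.7·(0.006819)²/(32·0.00127·12.85) = 0.01458 m/s.
Check: Re = ρVD/μ = 1199·0.01458·0.006819/0.00127 = 93.84 < 2300, so the laminar assumption holds.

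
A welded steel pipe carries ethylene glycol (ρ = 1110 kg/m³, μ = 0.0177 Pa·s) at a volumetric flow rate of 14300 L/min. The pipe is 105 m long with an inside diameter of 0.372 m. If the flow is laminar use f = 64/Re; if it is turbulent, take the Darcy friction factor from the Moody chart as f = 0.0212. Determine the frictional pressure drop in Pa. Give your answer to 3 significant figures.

ΔP ≈ 16000 Pa

Q = 14300 L/min = 14300/60000 = 0.2383 m³/s.
Cross-sectional area A = πD²/4 = π(0.372)²/4 = 0.1087 m²; mean velocity V = Q/A = 0.2383/0.1087 = 2.193 m/s.
Reynolds number Re = ρVD/μ = 1110 · 2.193 · 0.372 / 0.0177 = 5.116e+04.
Re > 4000 → turbulent; use the Moody-chart value f = 0.0212.
Darcy-Weisbach: ΔP = f(L/D)(ρV²/2) = 0.0212·(105/0.372)·(1110·2.193²/2) = 0.0212·282.3·2669 = 1.597e+04 Pa.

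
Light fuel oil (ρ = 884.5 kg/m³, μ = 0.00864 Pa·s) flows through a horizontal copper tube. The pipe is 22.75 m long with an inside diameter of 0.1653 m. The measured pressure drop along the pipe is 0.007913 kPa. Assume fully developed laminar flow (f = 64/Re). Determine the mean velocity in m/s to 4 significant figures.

For laminar flow, f = 64/Re with Re = ρVD/μ, so Darcy-Weisbach reduces to ΔP = 32μLV/D². Solving for V: V = ΔP·D²/(32μL) = 7.913·(0.1653)²/(32·0.00864·22.75) = 0.03437 m/s.
Check: Re = ρVD/μ = 884.5·0.03437·0.1653/0.00864 = 581.7 < 2300, so the laminar assumption holds.

V ≈ 0.03437 m/s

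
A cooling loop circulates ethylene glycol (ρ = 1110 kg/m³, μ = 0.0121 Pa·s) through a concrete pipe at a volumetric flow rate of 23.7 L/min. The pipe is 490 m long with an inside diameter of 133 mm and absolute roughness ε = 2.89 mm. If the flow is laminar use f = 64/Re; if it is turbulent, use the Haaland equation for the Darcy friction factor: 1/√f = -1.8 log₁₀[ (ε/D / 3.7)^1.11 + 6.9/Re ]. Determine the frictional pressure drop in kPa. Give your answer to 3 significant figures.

Q = 23.7 L/min = 23.7/60000 = 0.000395 m³/s.
Cross-sectional area A = πD²/4 = π(0.133)²/4 = 0.01389 m²; mean velocity V = Q/A = 0.000395/0.01389 = 0.02843 m/s.
Reynolds number Re = ρVD/μ = 1110 · 0.02843 · 0.133 / 0.0121 = 346.9.
Re < 2300 → laminar flow, so f = 64/Re = 64/346.9 = 0.1845 (the turbulent correlation is not needed).
Darcy-Weisbach: ΔP = f(L/D)(ρV²/2) = 0.1845·(490/0.133)·(1110·0.02843²/2) = 0.1845·3684·0.4486 = 305 Pa.
ΔP = 305 Pa = 0.305 kPa.

ΔP ≈ 0.305 kPa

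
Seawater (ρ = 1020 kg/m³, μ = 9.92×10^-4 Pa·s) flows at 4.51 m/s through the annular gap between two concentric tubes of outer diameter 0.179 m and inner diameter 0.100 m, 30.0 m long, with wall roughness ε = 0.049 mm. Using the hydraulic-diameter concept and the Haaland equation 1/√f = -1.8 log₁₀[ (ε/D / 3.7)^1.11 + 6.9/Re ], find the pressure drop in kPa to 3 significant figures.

ΔP ≈ 73.1 kPa

Hydraulic diameter D_h = 4A/P = D_o - D_i = 0.179 - 0.1 = 0.079 m.
Re = ρVD_h/μ = 1020·4.51·0.079/0.000992 = 3.663e+05.
ε/D_h = 4.9e-05/0.079 = 0.00062; Haaland gives 1/√f = -1.8 log₁₀[6.44e-05+1.88e-05] = 7.343, so f = 0.01854.
ΔP = f(L/D_h)(ρV²/2) = 0.01854·30/0.079·1.037e+04 = 7.305e+04 Pa.
ΔP = 73.1 kPa.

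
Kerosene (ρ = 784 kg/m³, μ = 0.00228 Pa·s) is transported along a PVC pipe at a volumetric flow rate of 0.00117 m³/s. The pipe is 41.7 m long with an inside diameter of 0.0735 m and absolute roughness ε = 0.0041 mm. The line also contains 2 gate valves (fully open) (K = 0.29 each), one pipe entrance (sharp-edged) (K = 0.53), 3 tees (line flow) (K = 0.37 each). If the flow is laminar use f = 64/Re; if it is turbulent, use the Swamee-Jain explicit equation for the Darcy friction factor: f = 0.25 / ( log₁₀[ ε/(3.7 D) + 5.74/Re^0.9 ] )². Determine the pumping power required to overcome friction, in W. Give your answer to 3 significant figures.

P ≈ 0.758 W

Cross-sectional area A = πD²/4 = π(0.0735)²/4 = 0.004243 m²; mean velocity V = Q/A = 0.00117/0.004243 = 0.2758 m/s.
Reynolds number Re = ρVD/μ = 784 · 0.2758 · 0.0735 / 0.00228 = 6969.
Re > 4000 → turbulent. Relative roughness ε/D = 4.1e-06/0.0735 = 5.58e-05. Swamee-Jain: f = 0.25/(log₁₀[5.58e-05/3.7 + 5.74/6969^0.9])² = 0.25/(log₁₀[1.51e-05 + 0.002])² = 0.25/(-2.697)² = 0.03438.
Total minor-loss coefficient ΣK = 2·0.29 + 1·0.53 + 3·0.37 = 2.22.
ΔP = [f·L/D + ΣK]·(ρV²/2) = [0.03438·41.7/0.0735 + 2.22]·(784·0.2758²/2) = [19.5 + 2.22]·29.81 = 647.5 Pa.
Pumping power P = QΔP = 0.00117·647.5 = 0.7576 W = 0.758 W.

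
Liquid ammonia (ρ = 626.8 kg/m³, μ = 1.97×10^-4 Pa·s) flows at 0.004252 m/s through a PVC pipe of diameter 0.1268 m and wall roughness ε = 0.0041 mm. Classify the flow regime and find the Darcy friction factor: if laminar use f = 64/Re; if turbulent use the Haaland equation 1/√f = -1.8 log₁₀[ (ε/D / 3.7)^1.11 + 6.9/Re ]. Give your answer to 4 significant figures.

f ≈ 0.03731

Re = ρVD/μ = 626.8·0.004252·0.1268/0.000197 = 1715.
Re < 2300 → laminar, so f = 64/Re = 0.03731 (roughness is irrelevant in laminar flow).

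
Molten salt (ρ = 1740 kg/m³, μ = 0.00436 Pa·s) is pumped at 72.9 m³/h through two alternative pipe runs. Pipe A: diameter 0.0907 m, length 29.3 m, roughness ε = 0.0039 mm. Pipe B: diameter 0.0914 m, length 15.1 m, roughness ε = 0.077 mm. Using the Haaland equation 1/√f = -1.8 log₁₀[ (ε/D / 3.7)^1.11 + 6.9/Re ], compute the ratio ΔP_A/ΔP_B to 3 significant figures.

ΔP_A/ΔP_B ≈ 1.67

Pipe A: V = Q/A = 0.02025/0.006461 = 3.134 m/s; Re = 1.134e+05; ε/D = 4.3e-05; Haaland → f = 0.01756; ΔP_A = f(L/D)(ρV²/2) = 4.847e+04 Pa.
Pipe B: V = Q/A = 0.02025/0.006561 = 3.086 m/s; Re = 1.126e+05; ε/D = 0.000842; Haaland → f = 0.02116; ΔP_B = f(L/D)(ρV²/2) = 2.898e+04 Pa.
ΔP_A/ΔP_B = 4.847e+04/2.898e+04 = 1.67.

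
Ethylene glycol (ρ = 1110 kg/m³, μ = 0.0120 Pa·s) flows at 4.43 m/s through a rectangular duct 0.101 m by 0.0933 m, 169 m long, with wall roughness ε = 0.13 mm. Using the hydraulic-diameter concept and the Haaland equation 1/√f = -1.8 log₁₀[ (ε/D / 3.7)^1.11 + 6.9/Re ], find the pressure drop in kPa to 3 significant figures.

Hydraulic diameter D_h = 4A/P = 4·(0.101·0.0933)/(2·(0.101+0.0933)) = 0.03769/0.3886 = 0.097 m.
Re = ρVD_h/μ = 1110·4.43·0.097/0.012 = 3.975e+04.
ε/D_h = 0.00013/0.097 = 0.00134; Haaland gives 1/√f = -1.8 log₁₀[0.000152+0.000174] = 6.278, so f = 0.02537.
ΔP = f(L/D_h)(ρV²/2) = 0.02537·169/0.097·1.089e+04 = 4.814e+05 Pa.
ΔP = 481 kPa.

ΔP ≈ 481 kPa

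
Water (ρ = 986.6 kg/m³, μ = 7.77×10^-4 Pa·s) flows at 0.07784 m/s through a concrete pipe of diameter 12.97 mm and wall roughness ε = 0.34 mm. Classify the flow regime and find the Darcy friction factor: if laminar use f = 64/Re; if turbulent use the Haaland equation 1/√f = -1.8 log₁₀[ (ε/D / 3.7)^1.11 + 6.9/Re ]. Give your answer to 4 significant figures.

Re = ρVD/μ = 986.6·0.07784·0.01297/0.000777 = 1282.
Re < 2300 → laminar, so f = 64/Re = 0.04992 (roughness is irrelevant in laminar flow).

f ≈ 0.04992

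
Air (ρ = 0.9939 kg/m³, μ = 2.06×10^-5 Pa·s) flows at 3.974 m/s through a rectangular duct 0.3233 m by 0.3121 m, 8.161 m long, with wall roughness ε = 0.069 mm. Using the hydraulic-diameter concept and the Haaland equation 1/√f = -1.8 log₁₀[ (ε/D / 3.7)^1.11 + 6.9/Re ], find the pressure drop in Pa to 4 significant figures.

ΔP ≈ 4.146 Pa

Hydraulic diameter D_h = 4A/P = 4·(0.3233·0.3121)/(2·(0.3233+0.3121)) = 0.4036/1.271 = 0.3176 m.
Re = ρVD_h/μ = 0.9939·3.974·0.3176/2.06e-05 = 6.09e+04.
ε/D_h = 6.9e-05/0.3176 = 0.000217; Haaland gives 1/√f = -1.8 log₁₀[2.01e-05+0.000113] = 6.975, so f = 0.02056.
ΔP = f(L/D_h)(ρV²/2) = 0.02056·8.161/0.3176·7.848 = 4.146 Pa.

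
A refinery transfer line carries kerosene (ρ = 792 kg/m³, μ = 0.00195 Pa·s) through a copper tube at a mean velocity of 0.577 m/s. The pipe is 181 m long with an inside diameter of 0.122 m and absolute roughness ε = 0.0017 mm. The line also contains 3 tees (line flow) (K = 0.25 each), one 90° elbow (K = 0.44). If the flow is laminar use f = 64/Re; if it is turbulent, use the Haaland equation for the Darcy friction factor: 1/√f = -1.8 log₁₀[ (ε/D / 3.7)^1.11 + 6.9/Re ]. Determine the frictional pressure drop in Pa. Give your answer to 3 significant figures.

ΔP ≈ 4770 Pa

Reynolds number Re = ρVD/μ = 792 · 0.577 · 0.122 / 0.00195 = 2.859e+04.
Re > 4000 → turbulent. Relative roughness ε/D = 1.7e-06/0.122 = 1.39e-05. Haaland: 1/√f = -1.8 log₁₀[(1.39e-05/3.7)^1.11 + 6.9/2.859e+04] = -1.8 log₁₀[9.53e-07 + 0.000241] = 6.508, so f = 0.02361.
Total minor-loss coefficient ΣK = 3·0.25 + 1·0.44 = 1.19.
ΔP = [f·L/D + ΣK]·(ρV²/2) = [0.02361·181/0.122 + 1.19]·(792·0.577²/2) = [35.03 + 1.19]·131.8 = 4775 Pa.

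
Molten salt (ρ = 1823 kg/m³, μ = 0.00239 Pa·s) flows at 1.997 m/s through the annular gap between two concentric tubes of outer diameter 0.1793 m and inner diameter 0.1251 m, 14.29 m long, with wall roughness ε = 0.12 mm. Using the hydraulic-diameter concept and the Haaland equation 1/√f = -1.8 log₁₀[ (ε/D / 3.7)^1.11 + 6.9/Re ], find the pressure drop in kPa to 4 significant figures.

Hydraulic diameter D_h = 4A/P = D_o - D_i = 0.1793 - 0.1251 = 0.0542 m.
Re = ρVD_h/μ = 1823·1.997·0.0542/0.00239 = 8.256e+04.
ε/D_h = 0.00012/0.0542 = 0.00221; Haaland gives 1/√f = -1.8 log₁₀[0.000265+8.36e-05] = 6.225, so f = 0.02581.
ΔP = f(L/D_h)(ρV²/2) = 0.02581·14.29/0.0542·3635 = 2.473e+04 Pa.
ΔP = 24.73 kPa.

ΔP ≈ 24.73 kPa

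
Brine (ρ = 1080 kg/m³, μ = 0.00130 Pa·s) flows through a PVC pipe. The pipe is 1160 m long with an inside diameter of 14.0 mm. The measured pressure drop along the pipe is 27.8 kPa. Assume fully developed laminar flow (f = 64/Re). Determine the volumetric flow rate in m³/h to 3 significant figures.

For laminar flow, f = 64/Re with Re = ρVD/μ, so Darcy-Weisbach reduces to ΔP = 32μLV/D². Solving for V: V = ΔP·D²/(32μL) = 2.78e+04·(0.014)²/(32·0.0013·1160) = 0.1129 m/s.
Check: Re = ρVD/μ = 1080·0.1129·0.014/0.0013 = 1313 < 2300, so the laminar assumption holds.
Q = V·A = 0.1129·(π/4·0.014²) = 1.738e-05 m³/s = 0.0626 m³/h.

Q ≈ 0.0626 m³/h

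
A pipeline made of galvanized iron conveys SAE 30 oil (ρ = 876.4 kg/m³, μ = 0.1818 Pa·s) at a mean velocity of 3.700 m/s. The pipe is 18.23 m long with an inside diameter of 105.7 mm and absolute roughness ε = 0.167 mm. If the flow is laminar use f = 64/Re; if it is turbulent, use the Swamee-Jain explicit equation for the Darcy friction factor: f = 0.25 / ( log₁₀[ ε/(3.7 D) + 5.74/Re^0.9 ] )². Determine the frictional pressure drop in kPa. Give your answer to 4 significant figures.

ΔP ≈ 35.12 kPa

Reynolds number Re = ρVD/μ = 876.4 · 3.7 · 0.1057 / 0.182 = 1885.
Re < 2300 → laminar flow, so f = 64/Re = 64/1885 = 0.03395 (the turbulent correlation is not needed).
Darcy-Weisbach: ΔP = f(L/D)(ρV²/2) = 0.03395·(18.23/0.1057)·(876.4·3.7²/2) = 0.03395·172.5·5999 = 3.512e+04 Pa.
ΔP = 3.512e+04 Pa = 35.12 kPa.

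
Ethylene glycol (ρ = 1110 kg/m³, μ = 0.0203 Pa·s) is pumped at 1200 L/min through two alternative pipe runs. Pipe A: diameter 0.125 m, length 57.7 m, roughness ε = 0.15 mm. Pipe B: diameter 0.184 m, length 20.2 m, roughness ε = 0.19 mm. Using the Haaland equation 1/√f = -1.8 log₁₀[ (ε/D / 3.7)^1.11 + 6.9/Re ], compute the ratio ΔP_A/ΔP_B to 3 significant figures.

ΔP_A/ΔP_B ≈ 18.1

Pipe A: V = Q/A = 0.02/0.01227 = 1.63 m/s; Re = 1.114e+04; ε/D = 0.0012; Haaland → f = 0.03165; ΔP_A = f(L/D)(ρV²/2) = 2.153e+04 Pa.
Pipe B: V = Q/A = 0.02/0.02659 = 0.7522 m/s; Re = 7567; ε/D = 0.00103; Haaland → f = 0.03454; ΔP_B = f(L/D)(ρV²/2) = 1191 Pa.
ΔP_A/ΔP_B = 2.153e+04/1191 = 18.1.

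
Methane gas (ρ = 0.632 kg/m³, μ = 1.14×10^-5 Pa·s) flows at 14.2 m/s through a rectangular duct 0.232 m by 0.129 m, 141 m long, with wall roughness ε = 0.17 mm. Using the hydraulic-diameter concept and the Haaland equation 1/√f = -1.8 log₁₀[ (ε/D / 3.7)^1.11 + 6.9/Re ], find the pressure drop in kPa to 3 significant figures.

Hydraulic diameter D_h = 4A/P = 4·(0.232·0.129)/(2·(0.232+0.129)) = 0.1197/0.722 = 0.1658 m.
Re = ρVD_h/μ = 0.632·14.2·0.1658/1.14e-05 = 1.305e+05.
ε/D_h = 0.00017/0.1658 = 0.00103; Haaland gives 1/√f = -1.8 log₁₀[0.000113+5.29e-05] = 6.807, so f = 0.02158.
ΔP = f(L/D_h)(ρV²/2) = 0.02158·141/0.1658·63.72 = 1170 Pa.
ΔP = 1.17 kPa.

ΔP ≈ 1.17 kPa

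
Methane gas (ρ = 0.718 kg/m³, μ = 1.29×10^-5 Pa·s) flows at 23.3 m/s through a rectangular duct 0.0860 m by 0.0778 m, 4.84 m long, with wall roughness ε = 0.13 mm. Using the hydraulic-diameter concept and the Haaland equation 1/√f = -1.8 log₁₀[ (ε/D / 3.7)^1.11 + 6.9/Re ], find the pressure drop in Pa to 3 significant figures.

ΔP ≈ 274 Pa

Hydraulic diameter D_h = 4A/P = 4·(0.086·0.0778)/(2·(0.086+0.0778)) = 0.02676/0.3276 = 0.08169 m.
Re = ρVD_h/μ = 0.718·23.3·0.08169/1.29e-05 = 1.059e+05.
ε/D_h = 0.00013/0.08169 = 0.00159; Haaland gives 1/√f = -1.8 log₁₀[0.000183+6.51e-05] = 6.489, so f = 0.02375.
ΔP = f(L/D_h)(ρV²/2) = 0.02375·4.84/0.08169·194.9 = 274.3 Pa.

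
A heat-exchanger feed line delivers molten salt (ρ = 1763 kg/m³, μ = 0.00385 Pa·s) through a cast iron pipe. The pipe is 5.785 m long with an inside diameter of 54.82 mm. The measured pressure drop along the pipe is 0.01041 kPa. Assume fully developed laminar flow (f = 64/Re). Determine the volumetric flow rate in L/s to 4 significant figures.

Q ≈ 0.1036 L/s

For laminar flow, f = 64/Re with Re = ρVD/μ, so Darcy-Weisbach reduces to ΔP = 32μLV/D². Solving for V: V = ΔP·D²/(32μL) = 10.41·(0.05482)²/(32·0.00385·5.785) = 0.04389 m/s.
Check: Re = ρVD/μ = 1763·0.04389·0.05482/0.00385 = 1102 < 2300, so the laminar assumption holds.
Q = V·A = 0.04389·(π/4·0.05482²) = 0.0001036 m³/s = 0.1036 L/s.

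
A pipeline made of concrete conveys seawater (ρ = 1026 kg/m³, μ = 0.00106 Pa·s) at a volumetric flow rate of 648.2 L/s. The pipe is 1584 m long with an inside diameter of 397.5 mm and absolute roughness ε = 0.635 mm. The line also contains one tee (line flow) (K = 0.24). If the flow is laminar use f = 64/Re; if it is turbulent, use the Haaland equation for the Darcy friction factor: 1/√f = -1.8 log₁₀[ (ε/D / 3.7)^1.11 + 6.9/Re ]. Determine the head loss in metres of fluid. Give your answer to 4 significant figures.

Q = 648.2 L/s = 648.2/1000 = 0.6482 m³/s.
Cross-sectional area A = πD²/4 = π(0.3975)²/4 = 0.1241 m²; mean velocity V = Q/A = 0.6482/0.1241 = 5.223 m/s.
Reynolds number Re = ρVD/μ = 1026 · 5.223 · 0.3975 / 0.00106 = 2.01e+06.
Re > 4000 → turbulent. Relative roughness ε/D = 0.000635/0.3975 = 0.0016. Haaland: 1/√f = -1.8 log₁₀[(0.0016/3.7)^1.11 + 6.9/2.01e+06] = -1.8 log₁₀[0.000184 + 3.43e-06] = 6.708, so f = 0.02222.
Total minor-loss coefficient ΣK = 1·0.24 = 0.24.
ΔP = [f·L/D + ΣK]·(ρV²/2) = [0.02222·1584/0.3975 + 0.24]·(1026·5.223²/2) = [88.55 + 0.24]·1.4e+04 = 1.243e+06 Pa.
Head loss h_f = ΔP/(ρg) = 1.243e+06/(1026·9.81) = 123.5 m.

h_f ≈ 123.5 m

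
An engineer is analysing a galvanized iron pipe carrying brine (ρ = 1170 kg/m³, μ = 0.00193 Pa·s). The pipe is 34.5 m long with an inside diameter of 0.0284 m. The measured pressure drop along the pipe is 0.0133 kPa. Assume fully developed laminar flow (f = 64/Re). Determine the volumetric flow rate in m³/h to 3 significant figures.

Q ≈ 0.0115 m³/h

For laminar flow, f = 64/Re with Re = ρVD/μ, so Darcy-Weisbach reduces to ΔP = 32μLV/D². Solving for V: V = ΔP·D²/(32μL) = 13.3·(0.0284)²/(32·0.00193·34.5) = 0.005035 m/s.
Check: Re = ρVD/μ = 1170·0.005035·0.0284/0.00193 = 86.68 < 2300, so the laminar assumption holds.
Q = V·A = 0.005035·(π/4·0.0284²) = 3.189e-06 m³/s = 0.0115 m³/h.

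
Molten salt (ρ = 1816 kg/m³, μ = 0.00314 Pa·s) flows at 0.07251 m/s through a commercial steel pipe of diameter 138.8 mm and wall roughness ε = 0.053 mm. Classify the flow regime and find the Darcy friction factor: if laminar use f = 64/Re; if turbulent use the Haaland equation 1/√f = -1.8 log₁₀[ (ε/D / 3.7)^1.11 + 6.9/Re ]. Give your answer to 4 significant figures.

f ≈ 0.03638

Re = ρVD/μ = 1816·0.07251·0.1388/0.00314 = 5821.
Re > 4000 → turbulent. ε/D = 5.3e-05/0.1388 = 0.000382; Haaland: 1/√f = -1.8 log₁₀[3.76e-05 + 0.00119] = 5.243, so f = 0.03638.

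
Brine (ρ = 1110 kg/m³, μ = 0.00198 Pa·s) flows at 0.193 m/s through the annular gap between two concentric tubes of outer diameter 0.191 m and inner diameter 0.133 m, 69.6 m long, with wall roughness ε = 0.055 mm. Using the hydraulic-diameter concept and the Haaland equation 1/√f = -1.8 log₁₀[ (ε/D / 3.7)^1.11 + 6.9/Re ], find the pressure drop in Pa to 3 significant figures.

Hydraulic diameter D_h = 4A/P = D_o - D_i = 0.191 - 0.133 = 0.058 m.
Re = ρVD_h/μ = 1110·0.193·0.058/0.00198 = 6275.
ε/D_h = 5.5e-05/0.058 = 0.000948; Haaland gives 1/√f = -1.8 log₁₀[0.000103+0.0011] = 5.256, so f = 0.0362.
ΔP = f(L/D_h)(ρV²/2) = 0.0362·69.6/0.058·20.67 = 898.1 Pa.

ΔP ≈ 898 Pa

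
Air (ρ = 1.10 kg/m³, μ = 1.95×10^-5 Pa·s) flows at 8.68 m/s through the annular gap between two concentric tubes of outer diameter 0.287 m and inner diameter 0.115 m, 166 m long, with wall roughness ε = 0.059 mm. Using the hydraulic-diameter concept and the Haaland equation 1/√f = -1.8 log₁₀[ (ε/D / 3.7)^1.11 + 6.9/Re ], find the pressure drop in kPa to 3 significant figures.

ΔP ≈ 0.796 kPa

Hydraulic diameter D_h = 4A/P = D_o - D_i = 0.287 - 0.115 = 0.172 m.
Re = ρVD_h/μ = 1.1·8.68·0.172/1.95e-05 = 8.422e+04.
ε/D_h = 5.9e-05/0.172 = 0.000343; Haaland gives 1/√f = -1.8 log₁₀[3.34e-05+8.19e-05] = 7.089, so f = 0.0199.
ΔP = f(L/D_h)(ρV²/2) = 0.0199·166/0.172·41.44 = 795.9 Pa.
ΔP = 0.796 kPa.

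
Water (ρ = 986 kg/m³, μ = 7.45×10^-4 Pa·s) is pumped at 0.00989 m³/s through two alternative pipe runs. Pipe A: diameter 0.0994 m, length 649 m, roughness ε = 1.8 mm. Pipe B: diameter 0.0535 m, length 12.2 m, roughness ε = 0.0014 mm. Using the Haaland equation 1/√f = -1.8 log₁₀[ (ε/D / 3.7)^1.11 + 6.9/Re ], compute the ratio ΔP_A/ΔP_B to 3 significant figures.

ΔP_A/ΔP_B ≈ 7.83

Pipe A: V = Q/A = 0.00989/0.00776 = 1.274 m/s; Re = 1.677e+05; ε/D = 0.0181; Haaland → f = 0.04717; ΔP_A = f(L/D)(ρV²/2) = 2.466e+05 Pa.
Pipe B: V = Q/A = 0.00989/0.002248 = 4.399 m/s; Re = 3.115e+05; ε/D = 2.62e-05; Haaland → f = 0.01447; ΔP_B = f(L/D)(ρV²/2) = 3.148e+04 Pa.
ΔP_A/ΔP_B = 2.466e+05/3.148e+04 = 7.83.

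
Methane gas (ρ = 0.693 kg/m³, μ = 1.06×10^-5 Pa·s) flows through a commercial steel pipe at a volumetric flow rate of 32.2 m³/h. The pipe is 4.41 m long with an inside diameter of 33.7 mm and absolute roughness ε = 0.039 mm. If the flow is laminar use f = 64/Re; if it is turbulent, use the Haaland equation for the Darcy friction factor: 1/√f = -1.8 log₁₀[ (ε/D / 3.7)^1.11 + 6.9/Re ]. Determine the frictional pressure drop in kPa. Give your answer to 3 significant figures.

Q = 32.2 m³/h = 32.2/3600 = 0.008944 m³/s.
Cross-sectional area A = πD²/4 = π(0.0337)²/4 = 0.000892 m²; mean velocity V = Q/A = 0.008944/0.000892 = 10.03 m/s.
Reynolds number Re = ρVD/μ = 0.693 · 10.03 · 0.0337 / 1.06e-05 = 2.209e+04.
Re > 4000 → turbulent. Relative roughness ε/D = 3.9e-05/0.0337 = 0.00116. Haaland: 1/√f = -1.8 log₁₀[(0.00116/3.7)^1.11 + 6.9/2.209e+04] = -1.8 log₁₀[0.000129 + 0.000312] = 6.04, so f = 0.02741.
Darcy-Weisbach: ΔP = f(L/D)(ρV²/2) = 0.02741·(4.41/0.0337)·(0.693·10.03²/2) = 0.02741·130.9·34.84 = 125 Pa.
ΔP = 125 Pa = 0.125 kPa.

ΔP ≈ 0.125 kPa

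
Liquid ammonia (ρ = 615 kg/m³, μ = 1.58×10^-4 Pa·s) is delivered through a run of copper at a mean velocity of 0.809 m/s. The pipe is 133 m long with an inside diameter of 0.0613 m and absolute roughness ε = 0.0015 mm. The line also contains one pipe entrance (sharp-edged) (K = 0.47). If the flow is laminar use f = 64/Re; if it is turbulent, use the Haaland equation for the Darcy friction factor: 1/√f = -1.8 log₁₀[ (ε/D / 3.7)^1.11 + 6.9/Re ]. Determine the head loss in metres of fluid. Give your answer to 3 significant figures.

Reynolds number Re = ρVD/μ = 615 · 0.809 · 0.0613 / 0.000158 = 1.93e+05.
Re > 4000 → turbulent. Relative roughness ε/D = 1.5e-06/0.0613 = 2.45e-05. Haaland: 1/√f = -1.8 log₁₀[(2.45e-05/3.7)^1.11 + 6.9/1.93e+05] = -1.8 log₁₀[1.78e-06 + 3.57e-05] = 7.966, so f = 0.01576.
Total minor-loss coefficient ΣK = 1·0.47 = 0.47.
ΔP = [f·L/D + ΣK]·(ρV²/2) = [0.01576·133/0.0613 + 0.47]·(615·0.809²/2) = [34.19 + 0.47]·201.3 = 6975 Pa.
Head loss h_f = ΔP/(ρg) = 6975/(615·9.81) = 1.16 m.

h_f ≈ 1.16 m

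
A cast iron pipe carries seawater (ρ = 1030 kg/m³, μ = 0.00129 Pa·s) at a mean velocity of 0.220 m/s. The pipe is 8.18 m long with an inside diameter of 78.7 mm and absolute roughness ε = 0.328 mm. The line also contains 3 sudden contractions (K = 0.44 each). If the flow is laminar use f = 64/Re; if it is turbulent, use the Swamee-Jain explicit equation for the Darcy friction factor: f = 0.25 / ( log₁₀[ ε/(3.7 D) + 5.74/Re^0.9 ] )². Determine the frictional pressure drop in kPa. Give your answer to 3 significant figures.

ΔP ≈ 0.125 kPa

Reynolds number Re = ρVD/μ = 1030 · 0.22 · 0.0787 / 0.00129 = 1.382e+04.
Re > 4000 → turbulent. Relative roughness ε/D = 0.000328/0.0787 = 0.00417. Swamee-Jain: f = 0.25/(log₁₀[0.00417/3.7 + 5.74/1.382e+04^0.9])² = 0.25/(log₁₀[0.00113 + 0.00108])² = 0.25/(-2.657)² = 0.03542.
Total minor-loss coefficient ΣK = 3·0.44 = 1.32.
ΔP = [f·L/D + ΣK]·(ρV²/2) = [0.03542·8.18/0.0787 + 1.32]·(1030·0.22²/2) = [3.681 + 1.32]·24.93 = 124.7 Pa.
ΔP = 124.7 Pa = 0.125 kPa.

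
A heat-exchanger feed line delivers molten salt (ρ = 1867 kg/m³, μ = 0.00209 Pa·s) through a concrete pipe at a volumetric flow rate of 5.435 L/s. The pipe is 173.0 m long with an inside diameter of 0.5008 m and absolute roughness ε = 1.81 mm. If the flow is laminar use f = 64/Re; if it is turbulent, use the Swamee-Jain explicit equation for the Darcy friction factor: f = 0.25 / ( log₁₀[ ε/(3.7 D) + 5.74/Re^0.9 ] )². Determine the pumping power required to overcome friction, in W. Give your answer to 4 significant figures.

P ≈ 0.04702 W

Q = 5.435 L/s = 5.435/1000 = 0.005435 m³/s.
Cross-sectional area A = πD²/4 = π(0.5008)²/4 = 0.197 m²; mean velocity V = Q/A = 0.005435/0.197 = 0.02759 m/s.
Reynolds number Re = ρVD/μ = 1867 · 0.02759 · 0.5008 / 0.00209 = 1.234e+04.
Re > 4000 → turbulent. Relative roughness ε/D = 0.00181/0.5008 = 0.00361. Swamee-Jain: f = 0.25/(log₁₀[0.00361/3.7 + 5.74/1.234e+04^0.9])² = 0.25/(log₁₀[0.000977 + 0.00119])² = 0.25/(-2.664)² = 0.03524.
Darcy-Weisbach: ΔP = f(L/D)(ρV²/2) = 0.03524·(173/0.5008)·(1867·0.02759²/2) = 0.03524·345.4·0.7107 = 8.651 Pa.
Pumping power P = QΔP = 0.005435·8.651 = 0.047018 W = 0.04702 W.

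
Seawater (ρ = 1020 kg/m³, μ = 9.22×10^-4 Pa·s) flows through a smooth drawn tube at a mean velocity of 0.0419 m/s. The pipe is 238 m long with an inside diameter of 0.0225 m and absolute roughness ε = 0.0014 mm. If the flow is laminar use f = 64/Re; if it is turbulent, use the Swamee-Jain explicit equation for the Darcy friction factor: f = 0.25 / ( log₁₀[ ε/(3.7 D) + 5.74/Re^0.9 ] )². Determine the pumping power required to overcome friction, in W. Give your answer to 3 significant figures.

Reynolds number Re = ρVD/μ = 1020 · 0.0419 · 0.0225 / 0.000922 = 1043.
Re < 2300 → laminar flow, so f = 64/Re = 64/1043 = 0.06136 (the turbulent correlation is not needed).
Darcy-Weisbach: ΔP = f(L/D)(ρV²/2) = 0.06136·(238/0.0225)·(1020·0.0419²/2) = 0.06136·1.058e+04·0.8954 = 581.2 Pa.
Q = V·A = 0.0419·0.0003976 = 1.666e-05 m³/s.
Pumping power P = QΔP = 1.666e-05·581.2 = 0.009682 W = 0.00968 W.

P ≈ 0.00968 W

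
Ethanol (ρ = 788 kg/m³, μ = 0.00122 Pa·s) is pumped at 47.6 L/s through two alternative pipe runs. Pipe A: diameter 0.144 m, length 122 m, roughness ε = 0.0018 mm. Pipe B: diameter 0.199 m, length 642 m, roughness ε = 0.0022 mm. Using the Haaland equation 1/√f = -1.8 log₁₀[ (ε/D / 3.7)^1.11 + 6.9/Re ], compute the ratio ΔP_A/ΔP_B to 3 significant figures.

ΔP_A/ΔP_B ≈ 0.902

Pipe A: V = Q/A = 0.0476/0.01629 = 2.923 m/s; Re = 2.718e+05; ε/D = 1.25e-05; Haaland → f = 0.01471; ΔP_A = f(L/D)(ρV²/2) = 4.193e+04 Pa.
Pipe B: V = Q/A = 0.0476/0.0311 = 1.53 m/s; Re = 1.967e+05; ε/D = 1.11e-05; Haaland → f = 0.01561; ΔP_B = f(L/D)(ρV²/2) = 4.649e+04 Pa.
ΔP_A/ΔP_B = 4.193e+04/4.649e+04 = 0.902.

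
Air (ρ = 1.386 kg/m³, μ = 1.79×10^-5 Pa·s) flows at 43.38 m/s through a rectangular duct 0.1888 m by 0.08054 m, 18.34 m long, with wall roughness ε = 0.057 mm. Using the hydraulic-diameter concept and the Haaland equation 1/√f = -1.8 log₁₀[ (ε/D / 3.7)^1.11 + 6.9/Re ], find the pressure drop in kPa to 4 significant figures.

ΔP ≈ 3.781 kPa

Hydraulic diameter D_h = 4A/P = 4·(0.1888·0.08054)/(2·(0.1888+0.08054)) = 0.06082/0.5387 = 0.1129 m.
Re = ρVD_h/μ = 1.386·43.38·0.1129/1.79e-05 = 3.793e+05.
ε/D_h = 5.7e-05/0.1129 = 0.000505; Haaland gives 1/√f = -1.8 log₁₀[5.13e-05+1.82e-05] = 7.485, so f = 0.01785.
ΔP = f(L/D_h)(ρV²/2) = 0.01785·18.34/0.1129·1304 = 3781 Pa.
ΔP = 3.781 kPa.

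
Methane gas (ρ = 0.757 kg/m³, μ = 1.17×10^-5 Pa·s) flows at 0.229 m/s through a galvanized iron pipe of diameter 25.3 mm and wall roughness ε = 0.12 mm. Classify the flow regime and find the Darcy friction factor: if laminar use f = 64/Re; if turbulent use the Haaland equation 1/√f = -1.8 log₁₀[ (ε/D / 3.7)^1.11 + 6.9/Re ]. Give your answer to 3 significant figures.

Re = ρVD/μ = 0.757·0.229·0.0253/1.17e-05 = 374.9.
Re < 2300 → laminar, so f = 64/Re = 0.1707 (roughness is irrelevant in laminar flow).

f ≈ 0.171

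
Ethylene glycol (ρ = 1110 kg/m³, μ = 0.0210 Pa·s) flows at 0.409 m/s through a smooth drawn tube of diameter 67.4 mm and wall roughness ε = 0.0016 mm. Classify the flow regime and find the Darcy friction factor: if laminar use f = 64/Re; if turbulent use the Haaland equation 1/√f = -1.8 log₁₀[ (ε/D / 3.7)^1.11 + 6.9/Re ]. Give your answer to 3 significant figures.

f ≈ 0.0439

Re = ρVD/μ = 1110·0.409·0.0674/0.021 = 1457.
Re < 2300 → laminar, so f = 64/Re = 0.04392 (roughness is irrelevant in laminar flow).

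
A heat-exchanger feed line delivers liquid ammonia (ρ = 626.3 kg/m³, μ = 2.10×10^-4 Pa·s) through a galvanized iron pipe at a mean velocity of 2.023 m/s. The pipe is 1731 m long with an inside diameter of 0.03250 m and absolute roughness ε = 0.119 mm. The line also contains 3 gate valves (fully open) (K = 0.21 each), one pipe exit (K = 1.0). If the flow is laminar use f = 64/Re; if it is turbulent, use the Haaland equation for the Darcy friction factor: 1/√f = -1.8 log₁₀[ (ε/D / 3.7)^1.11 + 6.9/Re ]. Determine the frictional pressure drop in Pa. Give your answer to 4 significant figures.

Reynolds number Re = ρVD/μ = 626.3 · 2.023 · 0.0325 / 0.00021 = 1.961e+05.
Re > 4000 → turbulent. Relative roughness ε/D = 0.000119/0.0325 = 0.00366. Haaland: 1/√f = -1.8 log₁₀[(0.00366/3.7)^1.11 + 6.9/1.961e+05] = -1.8 log₁₀[0.000462 + 3.52e-05] = 5.946, so f = 0.02829.
Total minor-loss coefficient ΣK = 3·0.21 + 1·1 = 1.63.
ΔP = [f·L/D + ΣK]·(ρV²/2) = [0.02829·1731/0.0325 + 1.63]·(626.3·2.023²/2) = [1507 + 1.63]·1282 = 1.933e+06 Pa.

ΔP ≈ 1933000 Pa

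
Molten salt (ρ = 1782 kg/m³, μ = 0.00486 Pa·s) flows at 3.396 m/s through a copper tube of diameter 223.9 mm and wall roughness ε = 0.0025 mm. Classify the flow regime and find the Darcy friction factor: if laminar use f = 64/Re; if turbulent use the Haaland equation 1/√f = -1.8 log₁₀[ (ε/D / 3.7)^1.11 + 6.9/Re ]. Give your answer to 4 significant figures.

f ≈ 0.01463

Re = ρVD/μ = 1782·3.396·0.2239/0.00486 = 2.788e+05.
Re > 4000 → turbulent. ε/D = 2.5e-06/0.2239 = 1.12e-05; Haaland: 1/√f = -1.8 log₁₀[7.46e-07 + 2.47e-05] = 8.268, so f = 0.01463.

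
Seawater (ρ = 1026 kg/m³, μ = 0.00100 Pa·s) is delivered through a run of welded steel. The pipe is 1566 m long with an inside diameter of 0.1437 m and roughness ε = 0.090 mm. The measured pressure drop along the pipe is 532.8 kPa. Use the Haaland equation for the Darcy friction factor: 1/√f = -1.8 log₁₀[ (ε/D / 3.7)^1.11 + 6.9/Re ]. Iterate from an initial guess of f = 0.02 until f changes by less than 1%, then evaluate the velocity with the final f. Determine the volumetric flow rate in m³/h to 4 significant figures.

Q ≈ 131.9 m³/h

Rearranging Darcy-Weisbach: V = √(2·ΔP·D/(f·L·ρ)). With ε/D = 9e-05/0.1437 = 0.000626, iterate starting from f = 0.02:
  f = 0.02 → V = √(2·5.328e+05·0.1437/(0.02·1566·1026)) = 2.183 m/s; Re = ρVD/μ = 3.218e+05; f → 0.0187
  f = 0.0187 → V = 2.258 m/s; Re = 3.328e+05; f → 0.01867
Converged (Δf/f < 1%). With the final f = 0.01867: V = √(2·5.328e+05·0.1437/(0.01867·1566·1026)) = 2.26 m/s.
Q = V·A = 2.26·(π/4·0.1437²) = 0.03665 m³/s = 131.9 m³/h.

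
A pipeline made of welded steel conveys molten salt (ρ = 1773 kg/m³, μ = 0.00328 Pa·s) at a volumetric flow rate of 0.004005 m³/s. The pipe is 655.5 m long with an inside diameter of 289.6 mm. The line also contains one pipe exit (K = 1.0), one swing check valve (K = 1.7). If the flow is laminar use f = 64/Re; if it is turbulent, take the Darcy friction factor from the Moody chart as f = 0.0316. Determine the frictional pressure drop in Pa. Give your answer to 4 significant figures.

Cross-sectional area A = πD²/4 = π(0.2896)²/4 = 0.06587 m²; mean velocity V = Q/A = 0.004005/0.06587 = 0.0608 m/s.
Reynolds number Re = ρVD/μ = 1773 · 0.0608 · 0.2896 / 0.00328 = 9518.
Re > 4000 → turbulent; use the Moody-chart value f = 0.0316.
Total minor-loss coefficient ΣK = 1·1 + 1·1.7 = 2.7.
ΔP = [f·L/D + ΣK]·(ρV²/2) = [0.0316·655.5/0.2896 + 2.7]·(1773·0.0608²/2) = [71.53 + 2.7]·3.277 = 243.3 Pa.

ΔP ≈ 243.3 Pa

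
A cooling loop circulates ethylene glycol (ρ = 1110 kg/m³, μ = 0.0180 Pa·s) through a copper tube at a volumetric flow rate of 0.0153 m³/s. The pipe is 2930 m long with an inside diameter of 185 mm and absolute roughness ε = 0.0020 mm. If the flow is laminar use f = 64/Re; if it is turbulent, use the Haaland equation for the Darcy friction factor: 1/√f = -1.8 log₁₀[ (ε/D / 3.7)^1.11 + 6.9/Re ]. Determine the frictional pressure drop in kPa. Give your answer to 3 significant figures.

ΔP ≈ 99.4 kPa

Cross-sectional area A = πD²/4 = π(0.185)²/4 = 0.02688 m²; mean velocity V = Q/A = 0.0153/0.02688 = 0.5692 m/s.
Reynolds number Re = ρVD/μ = 1110 · 0.5692 · 0.185 / 0.018 = 6494.
Re > 4000 → turbulent. Relative roughness ε/D = 2e-06/0.185 = 1.08e-05. Haaland: 1/√f = -1.8 log₁₀[(1.08e-05/3.7)^1.11 + 6.9/6494] = -1.8 log₁₀[7.19e-07 + 0.00106] = 5.352, so f = 0.03491.
Darcy-Weisbach: ΔP = f(L/D)(ρV²/2) = 0.03491·(2930/0.185)·(1110·0.5692²/2) = 0.03491·1.584e+04·179.8 = 9.942e+04 Pa.
ΔP = 9.942e+04 Pa = 99.4 kPa.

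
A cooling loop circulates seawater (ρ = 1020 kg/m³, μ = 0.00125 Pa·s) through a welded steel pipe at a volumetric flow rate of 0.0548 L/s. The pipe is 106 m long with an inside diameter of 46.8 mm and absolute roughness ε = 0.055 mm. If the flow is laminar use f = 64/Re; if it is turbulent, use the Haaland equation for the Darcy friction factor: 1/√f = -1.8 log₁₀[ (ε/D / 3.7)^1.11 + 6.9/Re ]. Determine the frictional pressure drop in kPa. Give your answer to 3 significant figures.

Q = 0.0548 L/s = 0.0548/1000 = 5.48e-05 m³/s.
Cross-sectional area A = πD²/4 = π(0.0468)²/4 = 0.00172 m²; mean velocity V = Q/A = 5.48e-05/0.00172 = 0.03186 m/s.
Reynolds number Re = ρVD/μ = 1020 · 0.03186 · 0.0468 / 0.00125 = 1217.
Re < 2300 → laminar flow, so f = 64/Re = 64/1217 = 0.05261 (the turbulent correlation is not needed).
Darcy-Weisbach: ΔP = f(L/D)(ρV²/2) = 0.05261·(106/0.0468)·(1020·0.03186²/2) = 0.05261·2265·0.5176 = 61.67 Pa.
ΔP = 61.67 Pa = 0.0617 kPa.

ΔP ≈ 0.0617 kPa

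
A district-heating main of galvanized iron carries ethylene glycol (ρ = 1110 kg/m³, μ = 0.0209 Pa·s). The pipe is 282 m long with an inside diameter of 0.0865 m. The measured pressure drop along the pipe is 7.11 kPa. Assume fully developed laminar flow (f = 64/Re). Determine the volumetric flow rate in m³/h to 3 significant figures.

Q ≈ 5.97 m³/h

For laminar flow, f = 64/Re with Re = ρVD/μ, so Darcy-Weisbach reduces to ΔP = 32μLV/D². Solving for V: V = ΔP·D²/(32μL) = 7110·(0.0865)²/(32·0.0209·282) = 0.2821 m/s.
Check: Re = ρVD/μ = 1110·0.2821·0.0865/0.0209 = 1296 < 2300, so the laminar assumption holds.
Q = V·A = 0.2821·(π/4·0.0865²) = 0.001658 m³/s = 5.97 m³/h.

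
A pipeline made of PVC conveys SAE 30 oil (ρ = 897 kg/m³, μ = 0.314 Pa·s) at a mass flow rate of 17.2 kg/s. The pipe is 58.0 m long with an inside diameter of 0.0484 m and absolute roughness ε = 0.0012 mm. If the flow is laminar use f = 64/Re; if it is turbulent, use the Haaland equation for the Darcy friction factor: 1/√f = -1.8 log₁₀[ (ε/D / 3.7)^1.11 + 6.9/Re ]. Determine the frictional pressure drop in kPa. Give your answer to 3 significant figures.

ΔP ≈ 2590 kPa

A = πD²/4 = π(0.0484)²/4 = 0.00184 m²; mean velocity V = ṁ/(ρA) = 17.2/(897 · 0.00184) = 10.42 m/s.
Reynolds number Re = ρVD/μ = 897 · 10.42 · 0.0484 / 0.314 = 1441.
Re < 2300 → laminar flow, so f = 64/Re = 64/1441 = 0.04441 (the turbulent correlation is not needed).
Darcy-Weisbach: ΔP = f(L/D)(ρV²/2) = 0.04441·(58/0.0484)·(897·10.42²/2) = 0.04441·1198·4.872e+04 = 2.593e+06 Pa.
ΔP = 2.593e+06 Pa = 2590 kPa.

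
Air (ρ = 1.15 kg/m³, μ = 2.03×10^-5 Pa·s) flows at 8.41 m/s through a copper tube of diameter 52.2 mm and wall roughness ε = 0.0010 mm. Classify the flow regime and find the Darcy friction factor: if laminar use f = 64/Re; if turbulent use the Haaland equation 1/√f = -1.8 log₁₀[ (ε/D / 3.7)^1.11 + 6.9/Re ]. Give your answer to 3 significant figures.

f ≈ 0.0244

Re = ρVD/μ = 1.15·8.41·0.0522/2.03e-05 = 2.487e+04.
Re > 4000 → turbulent. ε/D = 1e-06/0.0522 = 1.92e-05; Haaland: 1/√f = -1.8 log₁₀[1.36e-06 + 0.000277] = 6.398, so f = 0.02443.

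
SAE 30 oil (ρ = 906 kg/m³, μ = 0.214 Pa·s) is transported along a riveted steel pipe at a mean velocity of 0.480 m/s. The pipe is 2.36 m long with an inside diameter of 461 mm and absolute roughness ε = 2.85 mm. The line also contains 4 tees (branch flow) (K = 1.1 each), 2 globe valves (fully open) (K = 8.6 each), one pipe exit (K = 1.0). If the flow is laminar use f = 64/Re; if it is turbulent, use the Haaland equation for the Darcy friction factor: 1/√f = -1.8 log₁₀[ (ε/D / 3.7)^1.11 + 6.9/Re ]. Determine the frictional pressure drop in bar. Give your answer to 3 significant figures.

ΔP ≈ 0.0240 bar

Reynolds number Re = ρVD/μ = 906 · 0.48 · 0.461 / 0.214 = 936.8.
Re < 2300 → laminar flow, so f = 64/Re = 64/936.8 = 0.06832 (the turbulent correlation is not needed).
Total minor-loss coefficient ΣK = 4·1.1 + 2·8.6 + 1·1 = 22.6.
ΔP = [f·L/D + ΣK]·(ρV²/2) = [0.06832·2.36/0.461 + 22.6]·(906·0.48²/2) = [0.3497 + 22.6]·104.4 = 2395 Pa.
ΔP = 2395 Pa = 0.0240 bar.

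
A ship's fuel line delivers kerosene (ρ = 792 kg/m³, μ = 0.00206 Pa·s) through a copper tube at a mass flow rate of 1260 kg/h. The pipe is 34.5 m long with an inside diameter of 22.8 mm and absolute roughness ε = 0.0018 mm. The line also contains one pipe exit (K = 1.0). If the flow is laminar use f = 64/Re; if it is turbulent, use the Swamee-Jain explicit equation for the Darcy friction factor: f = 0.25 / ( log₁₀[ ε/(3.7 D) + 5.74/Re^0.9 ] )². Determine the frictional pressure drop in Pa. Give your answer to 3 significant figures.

ṁ = 1260 kg/h = 1260/3600 = 0.35 kg/s.
A = πD²/4 = π(0.0228)²/4 = 0.0004083 m²; mean velocity V = ṁ/(ρA) = 0.35/(792 · 0.0004083) = 1.082 m/s.
Reynolds number Re = ρVD/μ = 792 · 1.082 · 0.0228 / 0.00206 = 9488.
Re > 4000 → turbulent. Relative roughness ε/D = 1.8e-06/0.0228 = 7.89e-05. Swamee-Jain: f = 0.25/(log₁₀[7.89e-05/3.7 + 5.74/9488^0.9])² = 0.25/(log₁₀[2.13e-05 + 0.00151])² = 0.25/(-2.814)² = 0.03156.
Total minor-loss coefficient ΣK = 1·1 = 1.
ΔP = [f·L/D + ΣK]·(ρV²/2) = [0.03156·34.5/0.0228 + 1]·(792·1.082²/2) = [47.76 + 1]·463.9 = 2.262e+04 Pa.

ΔP ≈ 22600 Pa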